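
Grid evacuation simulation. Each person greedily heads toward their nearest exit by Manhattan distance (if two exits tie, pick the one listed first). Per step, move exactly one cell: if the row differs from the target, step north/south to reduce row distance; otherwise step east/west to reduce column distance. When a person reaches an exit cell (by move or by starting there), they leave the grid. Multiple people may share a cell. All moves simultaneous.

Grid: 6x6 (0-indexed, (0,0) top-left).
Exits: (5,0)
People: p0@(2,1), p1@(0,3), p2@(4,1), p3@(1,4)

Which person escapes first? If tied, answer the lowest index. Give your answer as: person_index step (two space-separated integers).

Answer: 2 2

Derivation:
Step 1: p0:(2,1)->(3,1) | p1:(0,3)->(1,3) | p2:(4,1)->(5,1) | p3:(1,4)->(2,4)
Step 2: p0:(3,1)->(4,1) | p1:(1,3)->(2,3) | p2:(5,1)->(5,0)->EXIT | p3:(2,4)->(3,4)
Step 3: p0:(4,1)->(5,1) | p1:(2,3)->(3,3) | p2:escaped | p3:(3,4)->(4,4)
Step 4: p0:(5,1)->(5,0)->EXIT | p1:(3,3)->(4,3) | p2:escaped | p3:(4,4)->(5,4)
Step 5: p0:escaped | p1:(4,3)->(5,3) | p2:escaped | p3:(5,4)->(5,3)
Step 6: p0:escaped | p1:(5,3)->(5,2) | p2:escaped | p3:(5,3)->(5,2)
Step 7: p0:escaped | p1:(5,2)->(5,1) | p2:escaped | p3:(5,2)->(5,1)
Step 8: p0:escaped | p1:(5,1)->(5,0)->EXIT | p2:escaped | p3:(5,1)->(5,0)->EXIT
Exit steps: [4, 8, 2, 8]
First to escape: p2 at step 2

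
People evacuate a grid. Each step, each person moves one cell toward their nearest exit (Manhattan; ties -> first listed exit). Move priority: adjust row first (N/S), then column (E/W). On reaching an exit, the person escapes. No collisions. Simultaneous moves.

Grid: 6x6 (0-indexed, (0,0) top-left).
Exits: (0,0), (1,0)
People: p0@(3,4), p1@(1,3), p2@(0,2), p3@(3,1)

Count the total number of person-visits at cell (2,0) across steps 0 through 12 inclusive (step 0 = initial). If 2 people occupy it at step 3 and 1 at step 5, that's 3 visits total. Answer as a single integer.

Answer: 0

Derivation:
Step 0: p0@(3,4) p1@(1,3) p2@(0,2) p3@(3,1) -> at (2,0): 0 [-], cum=0
Step 1: p0@(2,4) p1@(1,2) p2@(0,1) p3@(2,1) -> at (2,0): 0 [-], cum=0
Step 2: p0@(1,4) p1@(1,1) p2@ESC p3@(1,1) -> at (2,0): 0 [-], cum=0
Step 3: p0@(1,3) p1@ESC p2@ESC p3@ESC -> at (2,0): 0 [-], cum=0
Step 4: p0@(1,2) p1@ESC p2@ESC p3@ESC -> at (2,0): 0 [-], cum=0
Step 5: p0@(1,1) p1@ESC p2@ESC p3@ESC -> at (2,0): 0 [-], cum=0
Step 6: p0@ESC p1@ESC p2@ESC p3@ESC -> at (2,0): 0 [-], cum=0
Total visits = 0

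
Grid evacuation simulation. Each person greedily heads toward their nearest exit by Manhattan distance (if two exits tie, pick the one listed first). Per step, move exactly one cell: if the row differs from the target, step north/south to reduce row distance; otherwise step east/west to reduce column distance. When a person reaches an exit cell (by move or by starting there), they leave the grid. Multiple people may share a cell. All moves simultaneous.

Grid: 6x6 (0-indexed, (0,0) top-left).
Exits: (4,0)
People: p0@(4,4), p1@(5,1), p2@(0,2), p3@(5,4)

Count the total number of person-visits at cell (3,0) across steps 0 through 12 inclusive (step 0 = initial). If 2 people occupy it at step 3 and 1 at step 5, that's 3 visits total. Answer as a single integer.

Step 0: p0@(4,4) p1@(5,1) p2@(0,2) p3@(5,4) -> at (3,0): 0 [-], cum=0
Step 1: p0@(4,3) p1@(4,1) p2@(1,2) p3@(4,4) -> at (3,0): 0 [-], cum=0
Step 2: p0@(4,2) p1@ESC p2@(2,2) p3@(4,3) -> at (3,0): 0 [-], cum=0
Step 3: p0@(4,1) p1@ESC p2@(3,2) p3@(4,2) -> at (3,0): 0 [-], cum=0
Step 4: p0@ESC p1@ESC p2@(4,2) p3@(4,1) -> at (3,0): 0 [-], cum=0
Step 5: p0@ESC p1@ESC p2@(4,1) p3@ESC -> at (3,0): 0 [-], cum=0
Step 6: p0@ESC p1@ESC p2@ESC p3@ESC -> at (3,0): 0 [-], cum=0
Total visits = 0

Answer: 0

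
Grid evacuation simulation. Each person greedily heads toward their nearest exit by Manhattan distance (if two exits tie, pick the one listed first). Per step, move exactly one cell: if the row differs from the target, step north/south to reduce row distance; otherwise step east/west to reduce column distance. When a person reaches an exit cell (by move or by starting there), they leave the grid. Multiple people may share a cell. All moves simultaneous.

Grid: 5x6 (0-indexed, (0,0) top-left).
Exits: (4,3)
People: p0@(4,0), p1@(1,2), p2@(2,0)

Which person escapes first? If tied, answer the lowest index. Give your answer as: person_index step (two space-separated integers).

Step 1: p0:(4,0)->(4,1) | p1:(1,2)->(2,2) | p2:(2,0)->(3,0)
Step 2: p0:(4,1)->(4,2) | p1:(2,2)->(3,2) | p2:(3,0)->(4,0)
Step 3: p0:(4,2)->(4,3)->EXIT | p1:(3,2)->(4,2) | p2:(4,0)->(4,1)
Step 4: p0:escaped | p1:(4,2)->(4,3)->EXIT | p2:(4,1)->(4,2)
Step 5: p0:escaped | p1:escaped | p2:(4,2)->(4,3)->EXIT
Exit steps: [3, 4, 5]
First to escape: p0 at step 3

Answer: 0 3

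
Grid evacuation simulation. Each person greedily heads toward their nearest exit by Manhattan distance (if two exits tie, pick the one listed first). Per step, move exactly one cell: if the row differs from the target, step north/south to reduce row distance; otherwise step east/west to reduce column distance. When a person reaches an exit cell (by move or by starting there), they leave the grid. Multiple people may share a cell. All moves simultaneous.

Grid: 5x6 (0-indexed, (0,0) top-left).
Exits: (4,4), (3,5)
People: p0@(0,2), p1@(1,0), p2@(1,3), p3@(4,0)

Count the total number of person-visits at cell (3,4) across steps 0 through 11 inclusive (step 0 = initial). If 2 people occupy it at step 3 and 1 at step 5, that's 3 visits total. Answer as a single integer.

Step 0: p0@(0,2) p1@(1,0) p2@(1,3) p3@(4,0) -> at (3,4): 0 [-], cum=0
Step 1: p0@(1,2) p1@(2,0) p2@(2,3) p3@(4,1) -> at (3,4): 0 [-], cum=0
Step 2: p0@(2,2) p1@(3,0) p2@(3,3) p3@(4,2) -> at (3,4): 0 [-], cum=0
Step 3: p0@(3,2) p1@(4,0) p2@(4,3) p3@(4,3) -> at (3,4): 0 [-], cum=0
Step 4: p0@(4,2) p1@(4,1) p2@ESC p3@ESC -> at (3,4): 0 [-], cum=0
Step 5: p0@(4,3) p1@(4,2) p2@ESC p3@ESC -> at (3,4): 0 [-], cum=0
Step 6: p0@ESC p1@(4,3) p2@ESC p3@ESC -> at (3,4): 0 [-], cum=0
Step 7: p0@ESC p1@ESC p2@ESC p3@ESC -> at (3,4): 0 [-], cum=0
Total visits = 0

Answer: 0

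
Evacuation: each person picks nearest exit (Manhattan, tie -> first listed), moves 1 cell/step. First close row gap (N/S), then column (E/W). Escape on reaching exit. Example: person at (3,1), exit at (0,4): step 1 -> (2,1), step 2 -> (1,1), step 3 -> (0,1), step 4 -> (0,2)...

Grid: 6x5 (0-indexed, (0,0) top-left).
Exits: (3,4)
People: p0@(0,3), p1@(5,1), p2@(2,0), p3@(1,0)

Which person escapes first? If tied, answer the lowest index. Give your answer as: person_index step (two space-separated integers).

Step 1: p0:(0,3)->(1,3) | p1:(5,1)->(4,1) | p2:(2,0)->(3,0) | p3:(1,0)->(2,0)
Step 2: p0:(1,3)->(2,3) | p1:(4,1)->(3,1) | p2:(3,0)->(3,1) | p3:(2,0)->(3,0)
Step 3: p0:(2,3)->(3,3) | p1:(3,1)->(3,2) | p2:(3,1)->(3,2) | p3:(3,0)->(3,1)
Step 4: p0:(3,3)->(3,4)->EXIT | p1:(3,2)->(3,3) | p2:(3,2)->(3,3) | p3:(3,1)->(3,2)
Step 5: p0:escaped | p1:(3,3)->(3,4)->EXIT | p2:(3,3)->(3,4)->EXIT | p3:(3,2)->(3,3)
Step 6: p0:escaped | p1:escaped | p2:escaped | p3:(3,3)->(3,4)->EXIT
Exit steps: [4, 5, 5, 6]
First to escape: p0 at step 4

Answer: 0 4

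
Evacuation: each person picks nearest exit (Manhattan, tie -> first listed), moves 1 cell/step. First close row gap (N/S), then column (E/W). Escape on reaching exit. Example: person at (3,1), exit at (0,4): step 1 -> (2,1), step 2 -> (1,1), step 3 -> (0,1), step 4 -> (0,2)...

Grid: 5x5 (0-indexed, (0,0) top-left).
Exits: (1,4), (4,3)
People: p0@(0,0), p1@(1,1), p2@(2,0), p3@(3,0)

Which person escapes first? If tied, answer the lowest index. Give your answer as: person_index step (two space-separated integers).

Answer: 1 3

Derivation:
Step 1: p0:(0,0)->(1,0) | p1:(1,1)->(1,2) | p2:(2,0)->(1,0) | p3:(3,0)->(4,0)
Step 2: p0:(1,0)->(1,1) | p1:(1,2)->(1,3) | p2:(1,0)->(1,1) | p3:(4,0)->(4,1)
Step 3: p0:(1,1)->(1,2) | p1:(1,3)->(1,4)->EXIT | p2:(1,1)->(1,2) | p3:(4,1)->(4,2)
Step 4: p0:(1,2)->(1,3) | p1:escaped | p2:(1,2)->(1,3) | p3:(4,2)->(4,3)->EXIT
Step 5: p0:(1,3)->(1,4)->EXIT | p1:escaped | p2:(1,3)->(1,4)->EXIT | p3:escaped
Exit steps: [5, 3, 5, 4]
First to escape: p1 at step 3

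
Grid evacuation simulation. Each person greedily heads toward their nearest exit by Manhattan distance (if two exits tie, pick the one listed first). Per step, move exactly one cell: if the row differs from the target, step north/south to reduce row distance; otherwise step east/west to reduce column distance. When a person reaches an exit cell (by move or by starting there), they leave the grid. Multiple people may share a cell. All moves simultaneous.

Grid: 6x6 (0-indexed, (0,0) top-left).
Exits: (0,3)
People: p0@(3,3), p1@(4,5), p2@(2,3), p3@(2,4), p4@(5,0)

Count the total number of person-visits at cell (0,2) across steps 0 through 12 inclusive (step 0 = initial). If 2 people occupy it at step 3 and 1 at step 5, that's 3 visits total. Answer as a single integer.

Step 0: p0@(3,3) p1@(4,5) p2@(2,3) p3@(2,4) p4@(5,0) -> at (0,2): 0 [-], cum=0
Step 1: p0@(2,3) p1@(3,5) p2@(1,3) p3@(1,4) p4@(4,0) -> at (0,2): 0 [-], cum=0
Step 2: p0@(1,3) p1@(2,5) p2@ESC p3@(0,4) p4@(3,0) -> at (0,2): 0 [-], cum=0
Step 3: p0@ESC p1@(1,5) p2@ESC p3@ESC p4@(2,0) -> at (0,2): 0 [-], cum=0
Step 4: p0@ESC p1@(0,5) p2@ESC p3@ESC p4@(1,0) -> at (0,2): 0 [-], cum=0
Step 5: p0@ESC p1@(0,4) p2@ESC p3@ESC p4@(0,0) -> at (0,2): 0 [-], cum=0
Step 6: p0@ESC p1@ESC p2@ESC p3@ESC p4@(0,1) -> at (0,2): 0 [-], cum=0
Step 7: p0@ESC p1@ESC p2@ESC p3@ESC p4@(0,2) -> at (0,2): 1 [p4], cum=1
Step 8: p0@ESC p1@ESC p2@ESC p3@ESC p4@ESC -> at (0,2): 0 [-], cum=1
Total visits = 1

Answer: 1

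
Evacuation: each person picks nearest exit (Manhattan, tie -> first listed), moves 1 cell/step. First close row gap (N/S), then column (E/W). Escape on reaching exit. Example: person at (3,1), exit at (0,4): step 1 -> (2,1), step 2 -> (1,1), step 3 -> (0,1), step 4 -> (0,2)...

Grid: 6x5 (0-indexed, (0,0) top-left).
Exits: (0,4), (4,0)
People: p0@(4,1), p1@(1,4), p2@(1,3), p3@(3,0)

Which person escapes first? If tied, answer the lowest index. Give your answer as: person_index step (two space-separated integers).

Step 1: p0:(4,1)->(4,0)->EXIT | p1:(1,4)->(0,4)->EXIT | p2:(1,3)->(0,3) | p3:(3,0)->(4,0)->EXIT
Step 2: p0:escaped | p1:escaped | p2:(0,3)->(0,4)->EXIT | p3:escaped
Exit steps: [1, 1, 2, 1]
First to escape: p0 at step 1

Answer: 0 1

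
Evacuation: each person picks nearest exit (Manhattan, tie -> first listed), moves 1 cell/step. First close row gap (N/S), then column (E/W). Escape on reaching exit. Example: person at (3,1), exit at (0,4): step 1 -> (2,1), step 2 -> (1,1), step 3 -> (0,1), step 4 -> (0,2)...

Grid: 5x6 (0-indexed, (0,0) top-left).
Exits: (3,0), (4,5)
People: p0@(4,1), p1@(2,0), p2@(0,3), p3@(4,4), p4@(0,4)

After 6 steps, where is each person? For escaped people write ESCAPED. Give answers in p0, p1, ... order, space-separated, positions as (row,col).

Step 1: p0:(4,1)->(3,1) | p1:(2,0)->(3,0)->EXIT | p2:(0,3)->(1,3) | p3:(4,4)->(4,5)->EXIT | p4:(0,4)->(1,4)
Step 2: p0:(3,1)->(3,0)->EXIT | p1:escaped | p2:(1,3)->(2,3) | p3:escaped | p4:(1,4)->(2,4)
Step 3: p0:escaped | p1:escaped | p2:(2,3)->(3,3) | p3:escaped | p4:(2,4)->(3,4)
Step 4: p0:escaped | p1:escaped | p2:(3,3)->(3,2) | p3:escaped | p4:(3,4)->(4,4)
Step 5: p0:escaped | p1:escaped | p2:(3,2)->(3,1) | p3:escaped | p4:(4,4)->(4,5)->EXIT
Step 6: p0:escaped | p1:escaped | p2:(3,1)->(3,0)->EXIT | p3:escaped | p4:escaped

ESCAPED ESCAPED ESCAPED ESCAPED ESCAPED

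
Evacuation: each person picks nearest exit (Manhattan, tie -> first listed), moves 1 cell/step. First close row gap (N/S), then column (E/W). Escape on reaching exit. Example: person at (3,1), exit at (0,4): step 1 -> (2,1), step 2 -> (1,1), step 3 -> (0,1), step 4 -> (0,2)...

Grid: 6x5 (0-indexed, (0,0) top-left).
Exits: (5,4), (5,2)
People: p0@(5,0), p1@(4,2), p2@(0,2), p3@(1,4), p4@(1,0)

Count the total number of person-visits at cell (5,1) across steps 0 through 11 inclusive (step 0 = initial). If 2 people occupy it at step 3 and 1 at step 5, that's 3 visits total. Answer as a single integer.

Step 0: p0@(5,0) p1@(4,2) p2@(0,2) p3@(1,4) p4@(1,0) -> at (5,1): 0 [-], cum=0
Step 1: p0@(5,1) p1@ESC p2@(1,2) p3@(2,4) p4@(2,0) -> at (5,1): 1 [p0], cum=1
Step 2: p0@ESC p1@ESC p2@(2,2) p3@(3,4) p4@(3,0) -> at (5,1): 0 [-], cum=1
Step 3: p0@ESC p1@ESC p2@(3,2) p3@(4,4) p4@(4,0) -> at (5,1): 0 [-], cum=1
Step 4: p0@ESC p1@ESC p2@(4,2) p3@ESC p4@(5,0) -> at (5,1): 0 [-], cum=1
Step 5: p0@ESC p1@ESC p2@ESC p3@ESC p4@(5,1) -> at (5,1): 1 [p4], cum=2
Step 6: p0@ESC p1@ESC p2@ESC p3@ESC p4@ESC -> at (5,1): 0 [-], cum=2
Total visits = 2

Answer: 2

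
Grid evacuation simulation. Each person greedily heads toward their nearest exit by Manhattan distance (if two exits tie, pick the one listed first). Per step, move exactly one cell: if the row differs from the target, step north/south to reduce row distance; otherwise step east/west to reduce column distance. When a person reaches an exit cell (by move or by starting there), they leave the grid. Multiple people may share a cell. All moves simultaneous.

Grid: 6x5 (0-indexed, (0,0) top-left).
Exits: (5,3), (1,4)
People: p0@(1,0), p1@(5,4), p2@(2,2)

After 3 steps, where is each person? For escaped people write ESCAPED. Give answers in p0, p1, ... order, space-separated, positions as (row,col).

Step 1: p0:(1,0)->(1,1) | p1:(5,4)->(5,3)->EXIT | p2:(2,2)->(1,2)
Step 2: p0:(1,1)->(1,2) | p1:escaped | p2:(1,2)->(1,3)
Step 3: p0:(1,2)->(1,3) | p1:escaped | p2:(1,3)->(1,4)->EXIT

(1,3) ESCAPED ESCAPED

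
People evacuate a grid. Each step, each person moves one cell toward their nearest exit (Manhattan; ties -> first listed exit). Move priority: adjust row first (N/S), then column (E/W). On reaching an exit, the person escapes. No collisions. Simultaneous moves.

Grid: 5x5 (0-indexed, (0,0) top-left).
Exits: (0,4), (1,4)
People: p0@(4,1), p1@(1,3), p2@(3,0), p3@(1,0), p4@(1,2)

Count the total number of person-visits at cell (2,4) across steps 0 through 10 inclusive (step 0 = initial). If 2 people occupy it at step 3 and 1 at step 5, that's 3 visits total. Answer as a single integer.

Step 0: p0@(4,1) p1@(1,3) p2@(3,0) p3@(1,0) p4@(1,2) -> at (2,4): 0 [-], cum=0
Step 1: p0@(3,1) p1@ESC p2@(2,0) p3@(1,1) p4@(1,3) -> at (2,4): 0 [-], cum=0
Step 2: p0@(2,1) p1@ESC p2@(1,0) p3@(1,2) p4@ESC -> at (2,4): 0 [-], cum=0
Step 3: p0@(1,1) p1@ESC p2@(1,1) p3@(1,3) p4@ESC -> at (2,4): 0 [-], cum=0
Step 4: p0@(1,2) p1@ESC p2@(1,2) p3@ESC p4@ESC -> at (2,4): 0 [-], cum=0
Step 5: p0@(1,3) p1@ESC p2@(1,3) p3@ESC p4@ESC -> at (2,4): 0 [-], cum=0
Step 6: p0@ESC p1@ESC p2@ESC p3@ESC p4@ESC -> at (2,4): 0 [-], cum=0
Total visits = 0

Answer: 0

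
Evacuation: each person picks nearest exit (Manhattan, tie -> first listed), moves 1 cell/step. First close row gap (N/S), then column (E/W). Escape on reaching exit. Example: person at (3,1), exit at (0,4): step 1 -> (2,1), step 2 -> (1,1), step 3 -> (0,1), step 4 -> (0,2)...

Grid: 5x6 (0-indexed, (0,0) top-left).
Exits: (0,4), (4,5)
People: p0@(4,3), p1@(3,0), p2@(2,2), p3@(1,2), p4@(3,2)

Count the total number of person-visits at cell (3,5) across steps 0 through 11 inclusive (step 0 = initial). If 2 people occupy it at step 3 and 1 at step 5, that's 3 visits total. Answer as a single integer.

Step 0: p0@(4,3) p1@(3,0) p2@(2,2) p3@(1,2) p4@(3,2) -> at (3,5): 0 [-], cum=0
Step 1: p0@(4,4) p1@(4,0) p2@(1,2) p3@(0,2) p4@(4,2) -> at (3,5): 0 [-], cum=0
Step 2: p0@ESC p1@(4,1) p2@(0,2) p3@(0,3) p4@(4,3) -> at (3,5): 0 [-], cum=0
Step 3: p0@ESC p1@(4,2) p2@(0,3) p3@ESC p4@(4,4) -> at (3,5): 0 [-], cum=0
Step 4: p0@ESC p1@(4,3) p2@ESC p3@ESC p4@ESC -> at (3,5): 0 [-], cum=0
Step 5: p0@ESC p1@(4,4) p2@ESC p3@ESC p4@ESC -> at (3,5): 0 [-], cum=0
Step 6: p0@ESC p1@ESC p2@ESC p3@ESC p4@ESC -> at (3,5): 0 [-], cum=0
Total visits = 0

Answer: 0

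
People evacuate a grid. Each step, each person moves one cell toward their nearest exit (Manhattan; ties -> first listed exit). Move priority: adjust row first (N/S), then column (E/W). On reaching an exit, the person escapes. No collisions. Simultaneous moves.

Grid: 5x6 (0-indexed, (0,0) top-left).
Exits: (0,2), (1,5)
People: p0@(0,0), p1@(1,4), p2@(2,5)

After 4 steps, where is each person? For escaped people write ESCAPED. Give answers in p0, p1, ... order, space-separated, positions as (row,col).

Step 1: p0:(0,0)->(0,1) | p1:(1,4)->(1,5)->EXIT | p2:(2,5)->(1,5)->EXIT
Step 2: p0:(0,1)->(0,2)->EXIT | p1:escaped | p2:escaped

ESCAPED ESCAPED ESCAPED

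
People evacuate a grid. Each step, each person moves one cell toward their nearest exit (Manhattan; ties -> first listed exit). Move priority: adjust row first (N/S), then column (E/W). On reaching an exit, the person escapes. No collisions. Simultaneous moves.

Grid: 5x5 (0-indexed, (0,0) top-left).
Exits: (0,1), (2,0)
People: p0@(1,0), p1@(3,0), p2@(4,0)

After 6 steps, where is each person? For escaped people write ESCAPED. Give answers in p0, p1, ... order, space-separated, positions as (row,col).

Step 1: p0:(1,0)->(2,0)->EXIT | p1:(3,0)->(2,0)->EXIT | p2:(4,0)->(3,0)
Step 2: p0:escaped | p1:escaped | p2:(3,0)->(2,0)->EXIT

ESCAPED ESCAPED ESCAPED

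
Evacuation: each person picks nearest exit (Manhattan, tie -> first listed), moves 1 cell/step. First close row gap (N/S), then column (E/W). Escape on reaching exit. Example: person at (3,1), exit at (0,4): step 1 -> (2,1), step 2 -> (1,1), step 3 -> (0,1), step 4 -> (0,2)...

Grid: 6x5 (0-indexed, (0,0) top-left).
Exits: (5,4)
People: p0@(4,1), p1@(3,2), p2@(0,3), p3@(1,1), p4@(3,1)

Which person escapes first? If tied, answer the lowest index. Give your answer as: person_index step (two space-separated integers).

Answer: 0 4

Derivation:
Step 1: p0:(4,1)->(5,1) | p1:(3,2)->(4,2) | p2:(0,3)->(1,3) | p3:(1,1)->(2,1) | p4:(3,1)->(4,1)
Step 2: p0:(5,1)->(5,2) | p1:(4,2)->(5,2) | p2:(1,3)->(2,3) | p3:(2,1)->(3,1) | p4:(4,1)->(5,1)
Step 3: p0:(5,2)->(5,3) | p1:(5,2)->(5,3) | p2:(2,3)->(3,3) | p3:(3,1)->(4,1) | p4:(5,1)->(5,2)
Step 4: p0:(5,3)->(5,4)->EXIT | p1:(5,3)->(5,4)->EXIT | p2:(3,3)->(4,3) | p3:(4,1)->(5,1) | p4:(5,2)->(5,3)
Step 5: p0:escaped | p1:escaped | p2:(4,3)->(5,3) | p3:(5,1)->(5,2) | p4:(5,3)->(5,4)->EXIT
Step 6: p0:escaped | p1:escaped | p2:(5,3)->(5,4)->EXIT | p3:(5,2)->(5,3) | p4:escaped
Step 7: p0:escaped | p1:escaped | p2:escaped | p3:(5,3)->(5,4)->EXIT | p4:escaped
Exit steps: [4, 4, 6, 7, 5]
First to escape: p0 at step 4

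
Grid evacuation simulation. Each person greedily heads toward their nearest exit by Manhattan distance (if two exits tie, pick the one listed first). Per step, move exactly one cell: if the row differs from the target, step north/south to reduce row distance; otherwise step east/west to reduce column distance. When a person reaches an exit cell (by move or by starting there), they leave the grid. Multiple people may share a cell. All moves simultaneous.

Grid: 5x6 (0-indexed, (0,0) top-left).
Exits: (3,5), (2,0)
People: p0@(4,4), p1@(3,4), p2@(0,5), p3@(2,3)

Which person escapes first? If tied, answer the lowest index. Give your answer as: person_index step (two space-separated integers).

Answer: 1 1

Derivation:
Step 1: p0:(4,4)->(3,4) | p1:(3,4)->(3,5)->EXIT | p2:(0,5)->(1,5) | p3:(2,3)->(3,3)
Step 2: p0:(3,4)->(3,5)->EXIT | p1:escaped | p2:(1,5)->(2,5) | p3:(3,3)->(3,4)
Step 3: p0:escaped | p1:escaped | p2:(2,5)->(3,5)->EXIT | p3:(3,4)->(3,5)->EXIT
Exit steps: [2, 1, 3, 3]
First to escape: p1 at step 1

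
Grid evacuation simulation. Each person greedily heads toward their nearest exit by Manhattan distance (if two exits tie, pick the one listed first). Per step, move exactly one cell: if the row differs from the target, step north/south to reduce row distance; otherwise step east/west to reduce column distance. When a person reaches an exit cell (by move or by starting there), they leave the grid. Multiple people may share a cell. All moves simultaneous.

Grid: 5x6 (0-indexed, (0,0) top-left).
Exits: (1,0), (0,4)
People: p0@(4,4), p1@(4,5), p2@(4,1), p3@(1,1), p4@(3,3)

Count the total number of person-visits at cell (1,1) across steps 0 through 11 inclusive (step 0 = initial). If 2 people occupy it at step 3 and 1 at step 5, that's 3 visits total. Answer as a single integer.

Answer: 2

Derivation:
Step 0: p0@(4,4) p1@(4,5) p2@(4,1) p3@(1,1) p4@(3,3) -> at (1,1): 1 [p3], cum=1
Step 1: p0@(3,4) p1@(3,5) p2@(3,1) p3@ESC p4@(2,3) -> at (1,1): 0 [-], cum=1
Step 2: p0@(2,4) p1@(2,5) p2@(2,1) p3@ESC p4@(1,3) -> at (1,1): 0 [-], cum=1
Step 3: p0@(1,4) p1@(1,5) p2@(1,1) p3@ESC p4@(0,3) -> at (1,1): 1 [p2], cum=2
Step 4: p0@ESC p1@(0,5) p2@ESC p3@ESC p4@ESC -> at (1,1): 0 [-], cum=2
Step 5: p0@ESC p1@ESC p2@ESC p3@ESC p4@ESC -> at (1,1): 0 [-], cum=2
Total visits = 2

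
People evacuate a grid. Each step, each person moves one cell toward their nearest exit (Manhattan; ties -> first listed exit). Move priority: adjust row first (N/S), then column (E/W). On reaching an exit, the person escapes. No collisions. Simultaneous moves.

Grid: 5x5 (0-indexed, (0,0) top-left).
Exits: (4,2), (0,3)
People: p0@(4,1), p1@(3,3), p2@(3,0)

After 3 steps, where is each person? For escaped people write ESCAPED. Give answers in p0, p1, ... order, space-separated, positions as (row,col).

Step 1: p0:(4,1)->(4,2)->EXIT | p1:(3,3)->(4,3) | p2:(3,0)->(4,0)
Step 2: p0:escaped | p1:(4,3)->(4,2)->EXIT | p2:(4,0)->(4,1)
Step 3: p0:escaped | p1:escaped | p2:(4,1)->(4,2)->EXIT

ESCAPED ESCAPED ESCAPED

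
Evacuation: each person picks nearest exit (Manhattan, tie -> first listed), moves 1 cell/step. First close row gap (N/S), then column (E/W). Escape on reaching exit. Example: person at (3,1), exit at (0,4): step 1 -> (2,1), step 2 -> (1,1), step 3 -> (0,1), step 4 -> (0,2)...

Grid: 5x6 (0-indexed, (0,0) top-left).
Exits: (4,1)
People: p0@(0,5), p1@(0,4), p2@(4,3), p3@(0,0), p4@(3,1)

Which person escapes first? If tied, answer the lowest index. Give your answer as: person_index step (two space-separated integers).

Step 1: p0:(0,5)->(1,5) | p1:(0,4)->(1,4) | p2:(4,3)->(4,2) | p3:(0,0)->(1,0) | p4:(3,1)->(4,1)->EXIT
Step 2: p0:(1,5)->(2,5) | p1:(1,4)->(2,4) | p2:(4,2)->(4,1)->EXIT | p3:(1,0)->(2,0) | p4:escaped
Step 3: p0:(2,5)->(3,5) | p1:(2,4)->(3,4) | p2:escaped | p3:(2,0)->(3,0) | p4:escaped
Step 4: p0:(3,5)->(4,5) | p1:(3,4)->(4,4) | p2:escaped | p3:(3,0)->(4,0) | p4:escaped
Step 5: p0:(4,5)->(4,4) | p1:(4,4)->(4,3) | p2:escaped | p3:(4,0)->(4,1)->EXIT | p4:escaped
Step 6: p0:(4,4)->(4,3) | p1:(4,3)->(4,2) | p2:escaped | p3:escaped | p4:escaped
Step 7: p0:(4,3)->(4,2) | p1:(4,2)->(4,1)->EXIT | p2:escaped | p3:escaped | p4:escaped
Step 8: p0:(4,2)->(4,1)->EXIT | p1:escaped | p2:escaped | p3:escaped | p4:escaped
Exit steps: [8, 7, 2, 5, 1]
First to escape: p4 at step 1

Answer: 4 1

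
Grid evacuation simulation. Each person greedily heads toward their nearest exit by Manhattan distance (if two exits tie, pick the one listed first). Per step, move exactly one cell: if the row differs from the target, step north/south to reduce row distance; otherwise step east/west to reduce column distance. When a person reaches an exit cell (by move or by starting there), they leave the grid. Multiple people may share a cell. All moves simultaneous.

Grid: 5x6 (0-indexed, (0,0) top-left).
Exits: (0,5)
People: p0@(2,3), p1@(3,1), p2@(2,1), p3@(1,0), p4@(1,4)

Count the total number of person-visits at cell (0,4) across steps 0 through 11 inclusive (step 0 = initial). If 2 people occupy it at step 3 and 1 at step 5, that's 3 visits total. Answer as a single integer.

Step 0: p0@(2,3) p1@(3,1) p2@(2,1) p3@(1,0) p4@(1,4) -> at (0,4): 0 [-], cum=0
Step 1: p0@(1,3) p1@(2,1) p2@(1,1) p3@(0,0) p4@(0,4) -> at (0,4): 1 [p4], cum=1
Step 2: p0@(0,3) p1@(1,1) p2@(0,1) p3@(0,1) p4@ESC -> at (0,4): 0 [-], cum=1
Step 3: p0@(0,4) p1@(0,1) p2@(0,2) p3@(0,2) p4@ESC -> at (0,4): 1 [p0], cum=2
Step 4: p0@ESC p1@(0,2) p2@(0,3) p3@(0,3) p4@ESC -> at (0,4): 0 [-], cum=2
Step 5: p0@ESC p1@(0,3) p2@(0,4) p3@(0,4) p4@ESC -> at (0,4): 2 [p2,p3], cum=4
Step 6: p0@ESC p1@(0,4) p2@ESC p3@ESC p4@ESC -> at (0,4): 1 [p1], cum=5
Step 7: p0@ESC p1@ESC p2@ESC p3@ESC p4@ESC -> at (0,4): 0 [-], cum=5
Total visits = 5

Answer: 5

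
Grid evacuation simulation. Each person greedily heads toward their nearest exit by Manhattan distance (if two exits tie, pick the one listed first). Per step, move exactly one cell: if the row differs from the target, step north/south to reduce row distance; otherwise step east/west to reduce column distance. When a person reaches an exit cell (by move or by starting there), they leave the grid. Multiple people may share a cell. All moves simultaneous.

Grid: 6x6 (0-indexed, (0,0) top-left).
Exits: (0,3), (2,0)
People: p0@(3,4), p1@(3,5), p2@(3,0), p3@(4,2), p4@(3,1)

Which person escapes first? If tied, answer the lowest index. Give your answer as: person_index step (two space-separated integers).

Step 1: p0:(3,4)->(2,4) | p1:(3,5)->(2,5) | p2:(3,0)->(2,0)->EXIT | p3:(4,2)->(3,2) | p4:(3,1)->(2,1)
Step 2: p0:(2,4)->(1,4) | p1:(2,5)->(1,5) | p2:escaped | p3:(3,2)->(2,2) | p4:(2,1)->(2,0)->EXIT
Step 3: p0:(1,4)->(0,4) | p1:(1,5)->(0,5) | p2:escaped | p3:(2,2)->(2,1) | p4:escaped
Step 4: p0:(0,4)->(0,3)->EXIT | p1:(0,5)->(0,4) | p2:escaped | p3:(2,1)->(2,0)->EXIT | p4:escaped
Step 5: p0:escaped | p1:(0,4)->(0,3)->EXIT | p2:escaped | p3:escaped | p4:escaped
Exit steps: [4, 5, 1, 4, 2]
First to escape: p2 at step 1

Answer: 2 1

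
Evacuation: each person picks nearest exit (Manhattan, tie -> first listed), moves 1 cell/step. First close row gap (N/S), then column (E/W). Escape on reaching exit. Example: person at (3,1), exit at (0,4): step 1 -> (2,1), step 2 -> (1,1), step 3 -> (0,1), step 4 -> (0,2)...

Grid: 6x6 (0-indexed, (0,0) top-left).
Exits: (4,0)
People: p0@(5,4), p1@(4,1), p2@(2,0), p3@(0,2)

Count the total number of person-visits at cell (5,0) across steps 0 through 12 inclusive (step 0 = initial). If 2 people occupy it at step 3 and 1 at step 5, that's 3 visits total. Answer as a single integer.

Step 0: p0@(5,4) p1@(4,1) p2@(2,0) p3@(0,2) -> at (5,0): 0 [-], cum=0
Step 1: p0@(4,4) p1@ESC p2@(3,0) p3@(1,2) -> at (5,0): 0 [-], cum=0
Step 2: p0@(4,3) p1@ESC p2@ESC p3@(2,2) -> at (5,0): 0 [-], cum=0
Step 3: p0@(4,2) p1@ESC p2@ESC p3@(3,2) -> at (5,0): 0 [-], cum=0
Step 4: p0@(4,1) p1@ESC p2@ESC p3@(4,2) -> at (5,0): 0 [-], cum=0
Step 5: p0@ESC p1@ESC p2@ESC p3@(4,1) -> at (5,0): 0 [-], cum=0
Step 6: p0@ESC p1@ESC p2@ESC p3@ESC -> at (5,0): 0 [-], cum=0
Total visits = 0

Answer: 0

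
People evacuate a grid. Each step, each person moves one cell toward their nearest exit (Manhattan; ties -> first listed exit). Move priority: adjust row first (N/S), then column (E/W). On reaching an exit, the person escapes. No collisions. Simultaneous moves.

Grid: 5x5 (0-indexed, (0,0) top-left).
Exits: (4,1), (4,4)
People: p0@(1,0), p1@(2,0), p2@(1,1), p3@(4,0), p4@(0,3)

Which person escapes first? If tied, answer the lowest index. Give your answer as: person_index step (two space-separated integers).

Answer: 3 1

Derivation:
Step 1: p0:(1,0)->(2,0) | p1:(2,0)->(3,0) | p2:(1,1)->(2,1) | p3:(4,0)->(4,1)->EXIT | p4:(0,3)->(1,3)
Step 2: p0:(2,0)->(3,0) | p1:(3,0)->(4,0) | p2:(2,1)->(3,1) | p3:escaped | p4:(1,3)->(2,3)
Step 3: p0:(3,0)->(4,0) | p1:(4,0)->(4,1)->EXIT | p2:(3,1)->(4,1)->EXIT | p3:escaped | p4:(2,3)->(3,3)
Step 4: p0:(4,0)->(4,1)->EXIT | p1:escaped | p2:escaped | p3:escaped | p4:(3,3)->(4,3)
Step 5: p0:escaped | p1:escaped | p2:escaped | p3:escaped | p4:(4,3)->(4,4)->EXIT
Exit steps: [4, 3, 3, 1, 5]
First to escape: p3 at step 1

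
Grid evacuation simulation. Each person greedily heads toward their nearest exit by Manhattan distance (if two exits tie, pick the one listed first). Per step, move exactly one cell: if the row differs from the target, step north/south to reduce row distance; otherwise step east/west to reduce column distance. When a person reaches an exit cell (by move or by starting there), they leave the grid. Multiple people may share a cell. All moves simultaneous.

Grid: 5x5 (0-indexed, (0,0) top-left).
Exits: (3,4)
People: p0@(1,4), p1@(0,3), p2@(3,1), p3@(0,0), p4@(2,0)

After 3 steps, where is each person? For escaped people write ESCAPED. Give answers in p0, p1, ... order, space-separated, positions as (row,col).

Step 1: p0:(1,4)->(2,4) | p1:(0,3)->(1,3) | p2:(3,1)->(3,2) | p3:(0,0)->(1,0) | p4:(2,0)->(3,0)
Step 2: p0:(2,4)->(3,4)->EXIT | p1:(1,3)->(2,3) | p2:(3,2)->(3,3) | p3:(1,0)->(2,0) | p4:(3,0)->(3,1)
Step 3: p0:escaped | p1:(2,3)->(3,3) | p2:(3,3)->(3,4)->EXIT | p3:(2,0)->(3,0) | p4:(3,1)->(3,2)

ESCAPED (3,3) ESCAPED (3,0) (3,2)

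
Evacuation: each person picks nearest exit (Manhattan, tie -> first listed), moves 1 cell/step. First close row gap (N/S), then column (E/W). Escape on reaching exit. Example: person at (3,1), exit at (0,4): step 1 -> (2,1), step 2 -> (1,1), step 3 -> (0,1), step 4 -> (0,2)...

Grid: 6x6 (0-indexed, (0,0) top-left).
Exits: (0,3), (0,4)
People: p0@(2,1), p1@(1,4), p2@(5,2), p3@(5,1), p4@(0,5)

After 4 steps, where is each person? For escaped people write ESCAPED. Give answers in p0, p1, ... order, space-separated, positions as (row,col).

Step 1: p0:(2,1)->(1,1) | p1:(1,4)->(0,4)->EXIT | p2:(5,2)->(4,2) | p3:(5,1)->(4,1) | p4:(0,5)->(0,4)->EXIT
Step 2: p0:(1,1)->(0,1) | p1:escaped | p2:(4,2)->(3,2) | p3:(4,1)->(3,1) | p4:escaped
Step 3: p0:(0,1)->(0,2) | p1:escaped | p2:(3,2)->(2,2) | p3:(3,1)->(2,1) | p4:escaped
Step 4: p0:(0,2)->(0,3)->EXIT | p1:escaped | p2:(2,2)->(1,2) | p3:(2,1)->(1,1) | p4:escaped

ESCAPED ESCAPED (1,2) (1,1) ESCAPED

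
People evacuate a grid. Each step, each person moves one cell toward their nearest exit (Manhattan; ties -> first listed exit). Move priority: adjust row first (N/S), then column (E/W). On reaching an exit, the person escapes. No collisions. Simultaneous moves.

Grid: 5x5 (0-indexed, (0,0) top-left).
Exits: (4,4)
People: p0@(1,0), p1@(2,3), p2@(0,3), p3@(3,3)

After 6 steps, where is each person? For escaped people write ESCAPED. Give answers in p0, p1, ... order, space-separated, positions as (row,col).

Step 1: p0:(1,0)->(2,0) | p1:(2,3)->(3,3) | p2:(0,3)->(1,3) | p3:(3,3)->(4,3)
Step 2: p0:(2,0)->(3,0) | p1:(3,3)->(4,3) | p2:(1,3)->(2,3) | p3:(4,3)->(4,4)->EXIT
Step 3: p0:(3,0)->(4,0) | p1:(4,3)->(4,4)->EXIT | p2:(2,3)->(3,3) | p3:escaped
Step 4: p0:(4,0)->(4,1) | p1:escaped | p2:(3,3)->(4,3) | p3:escaped
Step 5: p0:(4,1)->(4,2) | p1:escaped | p2:(4,3)->(4,4)->EXIT | p3:escaped
Step 6: p0:(4,2)->(4,3) | p1:escaped | p2:escaped | p3:escaped

(4,3) ESCAPED ESCAPED ESCAPED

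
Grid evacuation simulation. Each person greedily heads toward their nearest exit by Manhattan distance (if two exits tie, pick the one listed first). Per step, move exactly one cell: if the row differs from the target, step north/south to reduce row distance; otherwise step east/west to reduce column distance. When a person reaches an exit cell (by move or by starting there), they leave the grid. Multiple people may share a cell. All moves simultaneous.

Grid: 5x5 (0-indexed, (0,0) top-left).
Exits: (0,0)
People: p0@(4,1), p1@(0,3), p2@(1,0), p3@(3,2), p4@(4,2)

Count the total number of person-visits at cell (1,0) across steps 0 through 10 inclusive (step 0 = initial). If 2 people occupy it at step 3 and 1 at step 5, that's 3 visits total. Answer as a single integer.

Step 0: p0@(4,1) p1@(0,3) p2@(1,0) p3@(3,2) p4@(4,2) -> at (1,0): 1 [p2], cum=1
Step 1: p0@(3,1) p1@(0,2) p2@ESC p3@(2,2) p4@(3,2) -> at (1,0): 0 [-], cum=1
Step 2: p0@(2,1) p1@(0,1) p2@ESC p3@(1,2) p4@(2,2) -> at (1,0): 0 [-], cum=1
Step 3: p0@(1,1) p1@ESC p2@ESC p3@(0,2) p4@(1,2) -> at (1,0): 0 [-], cum=1
Step 4: p0@(0,1) p1@ESC p2@ESC p3@(0,1) p4@(0,2) -> at (1,0): 0 [-], cum=1
Step 5: p0@ESC p1@ESC p2@ESC p3@ESC p4@(0,1) -> at (1,0): 0 [-], cum=1
Step 6: p0@ESC p1@ESC p2@ESC p3@ESC p4@ESC -> at (1,0): 0 [-], cum=1
Total visits = 1

Answer: 1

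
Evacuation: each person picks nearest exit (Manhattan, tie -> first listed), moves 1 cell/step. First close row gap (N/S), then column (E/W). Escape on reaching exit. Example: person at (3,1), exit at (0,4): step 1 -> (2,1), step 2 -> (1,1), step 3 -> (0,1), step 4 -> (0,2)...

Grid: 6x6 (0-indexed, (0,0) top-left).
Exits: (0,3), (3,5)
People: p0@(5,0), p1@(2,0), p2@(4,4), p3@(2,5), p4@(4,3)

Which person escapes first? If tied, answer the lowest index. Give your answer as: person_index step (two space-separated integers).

Step 1: p0:(5,0)->(4,0) | p1:(2,0)->(1,0) | p2:(4,4)->(3,4) | p3:(2,5)->(3,5)->EXIT | p4:(4,3)->(3,3)
Step 2: p0:(4,0)->(3,0) | p1:(1,0)->(0,0) | p2:(3,4)->(3,5)->EXIT | p3:escaped | p4:(3,3)->(3,4)
Step 3: p0:(3,0)->(3,1) | p1:(0,0)->(0,1) | p2:escaped | p3:escaped | p4:(3,4)->(3,5)->EXIT
Step 4: p0:(3,1)->(3,2) | p1:(0,1)->(0,2) | p2:escaped | p3:escaped | p4:escaped
Step 5: p0:(3,2)->(3,3) | p1:(0,2)->(0,3)->EXIT | p2:escaped | p3:escaped | p4:escaped
Step 6: p0:(3,3)->(3,4) | p1:escaped | p2:escaped | p3:escaped | p4:escaped
Step 7: p0:(3,4)->(3,5)->EXIT | p1:escaped | p2:escaped | p3:escaped | p4:escaped
Exit steps: [7, 5, 2, 1, 3]
First to escape: p3 at step 1

Answer: 3 1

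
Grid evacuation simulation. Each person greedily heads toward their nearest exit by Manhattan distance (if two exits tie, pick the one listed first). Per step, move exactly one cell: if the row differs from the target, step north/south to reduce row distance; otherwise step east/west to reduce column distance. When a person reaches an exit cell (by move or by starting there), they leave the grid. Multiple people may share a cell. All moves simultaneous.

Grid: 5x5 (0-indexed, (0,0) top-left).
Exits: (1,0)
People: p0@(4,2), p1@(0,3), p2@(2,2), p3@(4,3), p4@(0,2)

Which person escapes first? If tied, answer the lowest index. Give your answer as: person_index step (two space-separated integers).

Step 1: p0:(4,2)->(3,2) | p1:(0,3)->(1,3) | p2:(2,2)->(1,2) | p3:(4,3)->(3,3) | p4:(0,2)->(1,2)
Step 2: p0:(3,2)->(2,2) | p1:(1,3)->(1,2) | p2:(1,2)->(1,1) | p3:(3,3)->(2,3) | p4:(1,2)->(1,1)
Step 3: p0:(2,2)->(1,2) | p1:(1,2)->(1,1) | p2:(1,1)->(1,0)->EXIT | p3:(2,3)->(1,3) | p4:(1,1)->(1,0)->EXIT
Step 4: p0:(1,2)->(1,1) | p1:(1,1)->(1,0)->EXIT | p2:escaped | p3:(1,3)->(1,2) | p4:escaped
Step 5: p0:(1,1)->(1,0)->EXIT | p1:escaped | p2:escaped | p3:(1,2)->(1,1) | p4:escaped
Step 6: p0:escaped | p1:escaped | p2:escaped | p3:(1,1)->(1,0)->EXIT | p4:escaped
Exit steps: [5, 4, 3, 6, 3]
First to escape: p2 at step 3

Answer: 2 3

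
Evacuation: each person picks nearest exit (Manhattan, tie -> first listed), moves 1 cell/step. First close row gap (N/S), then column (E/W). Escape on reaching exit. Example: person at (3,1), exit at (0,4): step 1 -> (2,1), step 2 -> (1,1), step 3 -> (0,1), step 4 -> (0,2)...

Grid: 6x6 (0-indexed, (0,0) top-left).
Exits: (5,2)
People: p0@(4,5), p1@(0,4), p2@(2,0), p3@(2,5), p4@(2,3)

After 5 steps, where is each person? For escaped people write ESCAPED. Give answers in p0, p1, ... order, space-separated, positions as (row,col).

Step 1: p0:(4,5)->(5,5) | p1:(0,4)->(1,4) | p2:(2,0)->(3,0) | p3:(2,5)->(3,5) | p4:(2,3)->(3,3)
Step 2: p0:(5,5)->(5,4) | p1:(1,4)->(2,4) | p2:(3,0)->(4,0) | p3:(3,5)->(4,5) | p4:(3,3)->(4,3)
Step 3: p0:(5,4)->(5,3) | p1:(2,4)->(3,4) | p2:(4,0)->(5,0) | p3:(4,5)->(5,5) | p4:(4,3)->(5,3)
Step 4: p0:(5,3)->(5,2)->EXIT | p1:(3,4)->(4,4) | p2:(5,0)->(5,1) | p3:(5,5)->(5,4) | p4:(5,3)->(5,2)->EXIT
Step 5: p0:escaped | p1:(4,4)->(5,4) | p2:(5,1)->(5,2)->EXIT | p3:(5,4)->(5,3) | p4:escaped

ESCAPED (5,4) ESCAPED (5,3) ESCAPED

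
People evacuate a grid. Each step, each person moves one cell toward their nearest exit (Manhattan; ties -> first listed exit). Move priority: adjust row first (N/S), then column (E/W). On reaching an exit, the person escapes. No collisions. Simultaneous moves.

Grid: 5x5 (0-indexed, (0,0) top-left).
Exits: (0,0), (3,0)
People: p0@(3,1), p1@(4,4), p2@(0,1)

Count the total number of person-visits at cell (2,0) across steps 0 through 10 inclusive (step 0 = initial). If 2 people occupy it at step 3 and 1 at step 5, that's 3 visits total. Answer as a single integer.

Step 0: p0@(3,1) p1@(4,4) p2@(0,1) -> at (2,0): 0 [-], cum=0
Step 1: p0@ESC p1@(3,4) p2@ESC -> at (2,0): 0 [-], cum=0
Step 2: p0@ESC p1@(3,3) p2@ESC -> at (2,0): 0 [-], cum=0
Step 3: p0@ESC p1@(3,2) p2@ESC -> at (2,0): 0 [-], cum=0
Step 4: p0@ESC p1@(3,1) p2@ESC -> at (2,0): 0 [-], cum=0
Step 5: p0@ESC p1@ESC p2@ESC -> at (2,0): 0 [-], cum=0
Total visits = 0

Answer: 0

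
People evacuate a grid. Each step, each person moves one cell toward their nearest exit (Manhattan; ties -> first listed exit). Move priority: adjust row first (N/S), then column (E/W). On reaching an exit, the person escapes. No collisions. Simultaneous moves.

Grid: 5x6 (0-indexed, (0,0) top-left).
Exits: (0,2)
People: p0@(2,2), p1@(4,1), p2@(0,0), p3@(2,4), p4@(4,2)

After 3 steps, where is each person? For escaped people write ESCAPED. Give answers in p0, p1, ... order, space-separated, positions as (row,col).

Step 1: p0:(2,2)->(1,2) | p1:(4,1)->(3,1) | p2:(0,0)->(0,1) | p3:(2,4)->(1,4) | p4:(4,2)->(3,2)
Step 2: p0:(1,2)->(0,2)->EXIT | p1:(3,1)->(2,1) | p2:(0,1)->(0,2)->EXIT | p3:(1,4)->(0,4) | p4:(3,2)->(2,2)
Step 3: p0:escaped | p1:(2,1)->(1,1) | p2:escaped | p3:(0,4)->(0,3) | p4:(2,2)->(1,2)

ESCAPED (1,1) ESCAPED (0,3) (1,2)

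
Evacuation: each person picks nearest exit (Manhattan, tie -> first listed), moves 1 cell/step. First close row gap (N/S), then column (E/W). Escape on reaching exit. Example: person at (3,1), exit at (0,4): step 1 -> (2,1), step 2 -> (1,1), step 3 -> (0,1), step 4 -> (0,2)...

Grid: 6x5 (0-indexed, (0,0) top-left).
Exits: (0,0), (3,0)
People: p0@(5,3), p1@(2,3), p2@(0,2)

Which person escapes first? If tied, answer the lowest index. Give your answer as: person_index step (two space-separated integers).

Step 1: p0:(5,3)->(4,3) | p1:(2,3)->(3,3) | p2:(0,2)->(0,1)
Step 2: p0:(4,3)->(3,3) | p1:(3,3)->(3,2) | p2:(0,1)->(0,0)->EXIT
Step 3: p0:(3,3)->(3,2) | p1:(3,2)->(3,1) | p2:escaped
Step 4: p0:(3,2)->(3,1) | p1:(3,1)->(3,0)->EXIT | p2:escaped
Step 5: p0:(3,1)->(3,0)->EXIT | p1:escaped | p2:escaped
Exit steps: [5, 4, 2]
First to escape: p2 at step 2

Answer: 2 2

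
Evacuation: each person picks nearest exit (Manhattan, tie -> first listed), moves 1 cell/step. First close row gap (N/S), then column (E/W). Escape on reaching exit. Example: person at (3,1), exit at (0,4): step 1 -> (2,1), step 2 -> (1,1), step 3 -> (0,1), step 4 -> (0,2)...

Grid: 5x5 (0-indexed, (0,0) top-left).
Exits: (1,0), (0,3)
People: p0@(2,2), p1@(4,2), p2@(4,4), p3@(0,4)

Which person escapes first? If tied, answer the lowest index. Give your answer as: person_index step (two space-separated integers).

Step 1: p0:(2,2)->(1,2) | p1:(4,2)->(3,2) | p2:(4,4)->(3,4) | p3:(0,4)->(0,3)->EXIT
Step 2: p0:(1,2)->(1,1) | p1:(3,2)->(2,2) | p2:(3,4)->(2,4) | p3:escaped
Step 3: p0:(1,1)->(1,0)->EXIT | p1:(2,2)->(1,2) | p2:(2,4)->(1,4) | p3:escaped
Step 4: p0:escaped | p1:(1,2)->(1,1) | p2:(1,4)->(0,4) | p3:escaped
Step 5: p0:escaped | p1:(1,1)->(1,0)->EXIT | p2:(0,4)->(0,3)->EXIT | p3:escaped
Exit steps: [3, 5, 5, 1]
First to escape: p3 at step 1

Answer: 3 1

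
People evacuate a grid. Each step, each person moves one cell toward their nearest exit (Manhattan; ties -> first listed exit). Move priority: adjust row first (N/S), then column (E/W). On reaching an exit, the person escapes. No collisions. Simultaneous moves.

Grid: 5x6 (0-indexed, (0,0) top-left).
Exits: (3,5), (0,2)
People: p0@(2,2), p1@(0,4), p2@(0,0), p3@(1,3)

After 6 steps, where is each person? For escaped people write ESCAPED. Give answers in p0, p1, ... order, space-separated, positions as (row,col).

Step 1: p0:(2,2)->(1,2) | p1:(0,4)->(0,3) | p2:(0,0)->(0,1) | p3:(1,3)->(0,3)
Step 2: p0:(1,2)->(0,2)->EXIT | p1:(0,3)->(0,2)->EXIT | p2:(0,1)->(0,2)->EXIT | p3:(0,3)->(0,2)->EXIT

ESCAPED ESCAPED ESCAPED ESCAPED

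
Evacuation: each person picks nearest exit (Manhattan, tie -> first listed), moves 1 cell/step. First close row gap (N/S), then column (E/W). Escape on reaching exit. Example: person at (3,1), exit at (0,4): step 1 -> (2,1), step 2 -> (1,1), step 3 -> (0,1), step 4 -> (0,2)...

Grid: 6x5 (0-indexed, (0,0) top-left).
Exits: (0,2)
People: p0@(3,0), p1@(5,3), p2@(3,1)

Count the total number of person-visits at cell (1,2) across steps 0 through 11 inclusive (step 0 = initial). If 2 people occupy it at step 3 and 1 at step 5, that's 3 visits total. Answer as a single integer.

Step 0: p0@(3,0) p1@(5,3) p2@(3,1) -> at (1,2): 0 [-], cum=0
Step 1: p0@(2,0) p1@(4,3) p2@(2,1) -> at (1,2): 0 [-], cum=0
Step 2: p0@(1,0) p1@(3,3) p2@(1,1) -> at (1,2): 0 [-], cum=0
Step 3: p0@(0,0) p1@(2,3) p2@(0,1) -> at (1,2): 0 [-], cum=0
Step 4: p0@(0,1) p1@(1,3) p2@ESC -> at (1,2): 0 [-], cum=0
Step 5: p0@ESC p1@(0,3) p2@ESC -> at (1,2): 0 [-], cum=0
Step 6: p0@ESC p1@ESC p2@ESC -> at (1,2): 0 [-], cum=0
Total visits = 0

Answer: 0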